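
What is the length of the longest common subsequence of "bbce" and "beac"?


LCS of "bbce" and "beac"
DP table:
           b    e    a    c
      0    0    0    0    0
  b   0    1    1    1    1
  b   0    1    1    1    1
  c   0    1    1    1    2
  e   0    1    2    2    2
LCS length = dp[4][4] = 2

2


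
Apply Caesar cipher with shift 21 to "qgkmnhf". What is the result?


Caesar cipher: shift "qgkmnhf" by 21
  'q' (pos 16) + 21 = pos 11 = 'l'
  'g' (pos 6) + 21 = pos 1 = 'b'
  'k' (pos 10) + 21 = pos 5 = 'f'
  'm' (pos 12) + 21 = pos 7 = 'h'
  'n' (pos 13) + 21 = pos 8 = 'i'
  'h' (pos 7) + 21 = pos 2 = 'c'
  'f' (pos 5) + 21 = pos 0 = 'a'
Result: lbfhica

lbfhica


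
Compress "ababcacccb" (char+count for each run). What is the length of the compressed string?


Input: ababcacccb
Runs:
  'a' x 1 => "a1"
  'b' x 1 => "b1"
  'a' x 1 => "a1"
  'b' x 1 => "b1"
  'c' x 1 => "c1"
  'a' x 1 => "a1"
  'c' x 3 => "c3"
  'b' x 1 => "b1"
Compressed: "a1b1a1b1c1a1c3b1"
Compressed length: 16

16


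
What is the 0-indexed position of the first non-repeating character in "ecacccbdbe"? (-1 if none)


Input: ecacccbdbe
Character frequencies:
  'a': 1
  'b': 2
  'c': 4
  'd': 1
  'e': 2
Scanning left to right for freq == 1:
  Position 0 ('e'): freq=2, skip
  Position 1 ('c'): freq=4, skip
  Position 2 ('a'): unique! => answer = 2

2


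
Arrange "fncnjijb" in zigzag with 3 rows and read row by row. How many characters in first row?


Zigzag "fncnjijb" into 3 rows:
Placing characters:
  'f' => row 0
  'n' => row 1
  'c' => row 2
  'n' => row 1
  'j' => row 0
  'i' => row 1
  'j' => row 2
  'b' => row 1
Rows:
  Row 0: "fj"
  Row 1: "nnib"
  Row 2: "cj"
First row length: 2

2


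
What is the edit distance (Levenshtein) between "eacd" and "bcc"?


Computing edit distance: "eacd" -> "bcc"
DP table:
           b    c    c
      0    1    2    3
  e   1    1    2    3
  a   2    2    2    3
  c   3    3    2    2
  d   4    4    3    3
Edit distance = dp[4][3] = 3

3


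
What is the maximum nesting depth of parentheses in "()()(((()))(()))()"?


Input: "()()(((()))(()))()"
Tracking depth:
  Position 0 '(': depth becomes 1
  Position 1 ')': depth becomes 0
  Position 2 '(': depth becomes 1
  Position 3 ')': depth becomes 0
  Position 4 '(': depth becomes 1
  Position 5 '(': depth becomes 2
  Position 6 '(': depth becomes 3
  Position 7 '(': depth becomes 4
  Position 8 ')': depth becomes 3
  Position 9 ')': depth becomes 2
  Position 10 ')': depth becomes 1
  Position 11 '(': depth becomes 2
  Position 12 '(': depth becomes 3
  Position 13 ')': depth becomes 2
  Position 14 ')': depth becomes 1
  Position 15 ')': depth becomes 0
  Position 16 '(': depth becomes 1
  Position 17 ')': depth becomes 0
Maximum depth reached: 4

4


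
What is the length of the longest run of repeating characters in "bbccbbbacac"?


Input: "bbccbbbacac"
Scanning for longest run:
  Position 1 ('b'): continues run of 'b', length=2
  Position 2 ('c'): new char, reset run to 1
  Position 3 ('c'): continues run of 'c', length=2
  Position 4 ('b'): new char, reset run to 1
  Position 5 ('b'): continues run of 'b', length=2
  Position 6 ('b'): continues run of 'b', length=3
  Position 7 ('a'): new char, reset run to 1
  Position 8 ('c'): new char, reset run to 1
  Position 9 ('a'): new char, reset run to 1
  Position 10 ('c'): new char, reset run to 1
Longest run: 'b' with length 3

3


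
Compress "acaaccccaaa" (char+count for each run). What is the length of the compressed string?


Input: acaaccccaaa
Runs:
  'a' x 1 => "a1"
  'c' x 1 => "c1"
  'a' x 2 => "a2"
  'c' x 4 => "c4"
  'a' x 3 => "a3"
Compressed: "a1c1a2c4a3"
Compressed length: 10

10


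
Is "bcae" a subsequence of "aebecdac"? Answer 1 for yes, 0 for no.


Check if "bcae" is a subsequence of "aebecdac"
Greedy scan:
  Position 0 ('a'): no match needed
  Position 1 ('e'): no match needed
  Position 2 ('b'): matches sub[0] = 'b'
  Position 3 ('e'): no match needed
  Position 4 ('c'): matches sub[1] = 'c'
  Position 5 ('d'): no match needed
  Position 6 ('a'): matches sub[2] = 'a'
  Position 7 ('c'): no match needed
Only matched 3/4 characters => not a subsequence

0


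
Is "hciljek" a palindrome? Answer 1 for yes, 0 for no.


Input: hciljek
Reversed: kejlich
  Compare pos 0 ('h') with pos 6 ('k'): MISMATCH
  Compare pos 1 ('c') with pos 5 ('e'): MISMATCH
  Compare pos 2 ('i') with pos 4 ('j'): MISMATCH
Result: not a palindrome

0


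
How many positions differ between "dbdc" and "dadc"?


Comparing "dbdc" and "dadc" position by position:
  Position 0: 'd' vs 'd' => same
  Position 1: 'b' vs 'a' => DIFFER
  Position 2: 'd' vs 'd' => same
  Position 3: 'c' vs 'c' => same
Positions that differ: 1

1


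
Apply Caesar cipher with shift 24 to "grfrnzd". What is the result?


Caesar cipher: shift "grfrnzd" by 24
  'g' (pos 6) + 24 = pos 4 = 'e'
  'r' (pos 17) + 24 = pos 15 = 'p'
  'f' (pos 5) + 24 = pos 3 = 'd'
  'r' (pos 17) + 24 = pos 15 = 'p'
  'n' (pos 13) + 24 = pos 11 = 'l'
  'z' (pos 25) + 24 = pos 23 = 'x'
  'd' (pos 3) + 24 = pos 1 = 'b'
Result: epdplxb

epdplxb


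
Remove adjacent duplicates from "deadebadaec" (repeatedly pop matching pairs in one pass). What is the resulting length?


Input: deadebadaec
Stack-based adjacent duplicate removal:
  Read 'd': push. Stack: d
  Read 'e': push. Stack: de
  Read 'a': push. Stack: dea
  Read 'd': push. Stack: dead
  Read 'e': push. Stack: deade
  Read 'b': push. Stack: deadeb
  Read 'a': push. Stack: deadeba
  Read 'd': push. Stack: deadebad
  Read 'a': push. Stack: deadebada
  Read 'e': push. Stack: deadebadae
  Read 'c': push. Stack: deadebadaec
Final stack: "deadebadaec" (length 11)

11


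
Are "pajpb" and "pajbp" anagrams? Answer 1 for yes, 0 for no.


Strings: "pajpb", "pajbp"
Sorted first:  abjpp
Sorted second: abjpp
Sorted forms match => anagrams

1


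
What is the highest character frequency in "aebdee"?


Input: aebdee
Character counts:
  'a': 1
  'b': 1
  'd': 1
  'e': 3
Maximum frequency: 3

3


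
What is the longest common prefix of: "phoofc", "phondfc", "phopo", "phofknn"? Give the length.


Words: phoofc, phondfc, phopo, phofknn
  Position 0: all 'p' => match
  Position 1: all 'h' => match
  Position 2: all 'o' => match
  Position 3: ('o', 'n', 'p', 'f') => mismatch, stop
LCP = "pho" (length 3)

3


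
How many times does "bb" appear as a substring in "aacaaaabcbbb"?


Searching for "bb" in "aacaaaabcbbb"
Scanning each position:
  Position 0: "aa" => no
  Position 1: "ac" => no
  Position 2: "ca" => no
  Position 3: "aa" => no
  Position 4: "aa" => no
  Position 5: "aa" => no
  Position 6: "ab" => no
  Position 7: "bc" => no
  Position 8: "cb" => no
  Position 9: "bb" => MATCH
  Position 10: "bb" => MATCH
Total occurrences: 2

2


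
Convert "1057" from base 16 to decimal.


Input: "1057" in base 16
Positional expansion:
  Digit '1' (value 1) x 16^3 = 4096
  Digit '0' (value 0) x 16^2 = 0
  Digit '5' (value 5) x 16^1 = 80
  Digit '7' (value 7) x 16^0 = 7
Sum = 4183

4183


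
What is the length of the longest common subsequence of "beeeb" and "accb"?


LCS of "beeeb" and "accb"
DP table:
           a    c    c    b
      0    0    0    0    0
  b   0    0    0    0    1
  e   0    0    0    0    1
  e   0    0    0    0    1
  e   0    0    0    0    1
  b   0    0    0    0    1
LCS length = dp[5][4] = 1

1


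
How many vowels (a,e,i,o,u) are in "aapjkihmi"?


Input: aapjkihmi
Checking each character:
  'a' at position 0: vowel (running total: 1)
  'a' at position 1: vowel (running total: 2)
  'p' at position 2: consonant
  'j' at position 3: consonant
  'k' at position 4: consonant
  'i' at position 5: vowel (running total: 3)
  'h' at position 6: consonant
  'm' at position 7: consonant
  'i' at position 8: vowel (running total: 4)
Total vowels: 4

4


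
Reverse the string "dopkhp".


Input: dopkhp
Reading characters right to left:
  Position 5: 'p'
  Position 4: 'h'
  Position 3: 'k'
  Position 2: 'p'
  Position 1: 'o'
  Position 0: 'd'
Reversed: phkpod

phkpod


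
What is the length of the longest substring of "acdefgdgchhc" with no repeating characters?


Input: "acdefgdgchhc"
Sliding window (track last position of each char):
  Position 0 ('a'): window [0,0] length 1 -- new best
  Position 1 ('c'): window [0,1] length 2 -- new best
  Position 2 ('d'): window [0,2] length 3 -- new best
  Position 3 ('e'): window [0,3] length 4 -- new best
  Position 4 ('f'): window [0,4] length 5 -- new best
  Position 5 ('g'): window [0,5] length 6 -- new best
  Position 6 ('d'): repeat (last at 2), move window start to 3
  Position 6 ('d'): window [3,6] length 4
  Position 7 ('g'): repeat (last at 5), move window start to 6
  Position 7 ('g'): window [6,7] length 2
  Position 8 ('c'): window [6,8] length 3
  Position 9 ('h'): window [6,9] length 4
  Position 10 ('h'): repeat (last at 9), move window start to 10
  Position 10 ('h'): window [10,10] length 1
  Position 11 ('c'): window [10,11] length 2
Longest substring with no repeats: "acdefg" with length 6

6


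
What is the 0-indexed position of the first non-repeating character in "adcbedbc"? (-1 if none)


Input: adcbedbc
Character frequencies:
  'a': 1
  'b': 2
  'c': 2
  'd': 2
  'e': 1
Scanning left to right for freq == 1:
  Position 0 ('a'): unique! => answer = 0

0


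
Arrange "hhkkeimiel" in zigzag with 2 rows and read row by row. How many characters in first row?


Zigzag "hhkkeimiel" into 2 rows:
Placing characters:
  'h' => row 0
  'h' => row 1
  'k' => row 0
  'k' => row 1
  'e' => row 0
  'i' => row 1
  'm' => row 0
  'i' => row 1
  'e' => row 0
  'l' => row 1
Rows:
  Row 0: "hkeme"
  Row 1: "hkiil"
First row length: 5

5


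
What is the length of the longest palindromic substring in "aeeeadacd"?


Input: "aeeeadacd"
Checking substrings for palindromes:
  [0:5] "aeeea" (len 5) => palindrome
  [1:4] "eee" (len 3) => palindrome
  [4:7] "ada" (len 3) => palindrome
  [1:3] "ee" (len 2) => palindrome
  [2:4] "ee" (len 2) => palindrome
Longest palindromic substring: "aeeea" with length 5

5


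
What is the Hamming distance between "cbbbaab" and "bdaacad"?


Comparing "cbbbaab" and "bdaacad" position by position:
  Position 0: 'c' vs 'b' => differ
  Position 1: 'b' vs 'd' => differ
  Position 2: 'b' vs 'a' => differ
  Position 3: 'b' vs 'a' => differ
  Position 4: 'a' vs 'c' => differ
  Position 5: 'a' vs 'a' => same
  Position 6: 'b' vs 'd' => differ
Total differences (Hamming distance): 6

6


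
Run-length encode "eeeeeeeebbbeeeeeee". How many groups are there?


Input: eeeeeeeebbbeeeeeee
Scanning for consecutive runs:
  Group 1: 'e' x 8 (positions 0-7)
  Group 2: 'b' x 3 (positions 8-10)
  Group 3: 'e' x 7 (positions 11-17)
Total groups: 3

3


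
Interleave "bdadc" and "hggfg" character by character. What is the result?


Interleaving "bdadc" and "hggfg":
  Position 0: 'b' from first, 'h' from second => "bh"
  Position 1: 'd' from first, 'g' from second => "dg"
  Position 2: 'a' from first, 'g' from second => "ag"
  Position 3: 'd' from first, 'f' from second => "df"
  Position 4: 'c' from first, 'g' from second => "cg"
Result: bhdgagdfcg

bhdgagdfcg


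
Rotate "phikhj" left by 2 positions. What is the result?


Input: "phikhj", rotate left by 2
First 2 characters: "ph"
Remaining characters: "ikhj"
Concatenate remaining + first: "ikhj" + "ph" = "ikhjph"

ikhjph


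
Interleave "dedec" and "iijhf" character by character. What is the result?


Interleaving "dedec" and "iijhf":
  Position 0: 'd' from first, 'i' from second => "di"
  Position 1: 'e' from first, 'i' from second => "ei"
  Position 2: 'd' from first, 'j' from second => "dj"
  Position 3: 'e' from first, 'h' from second => "eh"
  Position 4: 'c' from first, 'f' from second => "cf"
Result: dieidjehcf

dieidjehcf


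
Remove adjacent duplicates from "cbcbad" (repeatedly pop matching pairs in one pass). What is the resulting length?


Input: cbcbad
Stack-based adjacent duplicate removal:
  Read 'c': push. Stack: c
  Read 'b': push. Stack: cb
  Read 'c': push. Stack: cbc
  Read 'b': push. Stack: cbcb
  Read 'a': push. Stack: cbcba
  Read 'd': push. Stack: cbcbad
Final stack: "cbcbad" (length 6)

6


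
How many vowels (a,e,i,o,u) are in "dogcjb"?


Input: dogcjb
Checking each character:
  'd' at position 0: consonant
  'o' at position 1: vowel (running total: 1)
  'g' at position 2: consonant
  'c' at position 3: consonant
  'j' at position 4: consonant
  'b' at position 5: consonant
Total vowels: 1

1


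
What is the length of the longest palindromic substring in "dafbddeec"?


Input: "dafbddeec"
Checking substrings for palindromes:
  [4:6] "dd" (len 2) => palindrome
  [6:8] "ee" (len 2) => palindrome
Longest palindromic substring: "dd" with length 2

2


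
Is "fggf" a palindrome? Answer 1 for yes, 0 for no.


Input: fggf
Reversed: fggf
  Compare pos 0 ('f') with pos 3 ('f'): match
  Compare pos 1 ('g') with pos 2 ('g'): match
Result: palindrome

1


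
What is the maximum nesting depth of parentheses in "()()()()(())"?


Input: "()()()()(())"
Tracking depth:
  Position 0 '(': depth becomes 1
  Position 1 ')': depth becomes 0
  Position 2 '(': depth becomes 1
  Position 3 ')': depth becomes 0
  Position 4 '(': depth becomes 1
  Position 5 ')': depth becomes 0
  Position 6 '(': depth becomes 1
  Position 7 ')': depth becomes 0
  Position 8 '(': depth becomes 1
  Position 9 '(': depth becomes 2
  Position 10 ')': depth becomes 1
  Position 11 ')': depth becomes 0
Maximum depth reached: 2

2


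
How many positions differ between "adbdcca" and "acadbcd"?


Comparing "adbdcca" and "acadbcd" position by position:
  Position 0: 'a' vs 'a' => same
  Position 1: 'd' vs 'c' => DIFFER
  Position 2: 'b' vs 'a' => DIFFER
  Position 3: 'd' vs 'd' => same
  Position 4: 'c' vs 'b' => DIFFER
  Position 5: 'c' vs 'c' => same
  Position 6: 'a' vs 'd' => DIFFER
Positions that differ: 4

4


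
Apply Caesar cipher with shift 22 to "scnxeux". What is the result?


Caesar cipher: shift "scnxeux" by 22
  's' (pos 18) + 22 = pos 14 = 'o'
  'c' (pos 2) + 22 = pos 24 = 'y'
  'n' (pos 13) + 22 = pos 9 = 'j'
  'x' (pos 23) + 22 = pos 19 = 't'
  'e' (pos 4) + 22 = pos 0 = 'a'
  'u' (pos 20) + 22 = pos 16 = 'q'
  'x' (pos 23) + 22 = pos 19 = 't'
Result: oyjtaqt

oyjtaqt


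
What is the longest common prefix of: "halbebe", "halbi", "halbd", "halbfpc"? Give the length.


Words: halbebe, halbi, halbd, halbfpc
  Position 0: all 'h' => match
  Position 1: all 'a' => match
  Position 2: all 'l' => match
  Position 3: all 'b' => match
  Position 4: ('e', 'i', 'd', 'f') => mismatch, stop
LCP = "halb" (length 4)

4


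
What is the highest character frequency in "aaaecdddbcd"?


Input: aaaecdddbcd
Character counts:
  'a': 3
  'b': 1
  'c': 2
  'd': 4
  'e': 1
Maximum frequency: 4

4


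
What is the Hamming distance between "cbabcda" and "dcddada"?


Comparing "cbabcda" and "dcddada" position by position:
  Position 0: 'c' vs 'd' => differ
  Position 1: 'b' vs 'c' => differ
  Position 2: 'a' vs 'd' => differ
  Position 3: 'b' vs 'd' => differ
  Position 4: 'c' vs 'a' => differ
  Position 5: 'd' vs 'd' => same
  Position 6: 'a' vs 'a' => same
Total differences (Hamming distance): 5

5


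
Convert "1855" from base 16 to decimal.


Input: "1855" in base 16
Positional expansion:
  Digit '1' (value 1) x 16^3 = 4096
  Digit '8' (value 8) x 16^2 = 2048
  Digit '5' (value 5) x 16^1 = 80
  Digit '5' (value 5) x 16^0 = 5
Sum = 6229

6229


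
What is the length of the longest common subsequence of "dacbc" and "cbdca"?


LCS of "dacbc" and "cbdca"
DP table:
           c    b    d    c    a
      0    0    0    0    0    0
  d   0    0    0    1    1    1
  a   0    0    0    1    1    2
  c   0    1    1    1    2    2
  b   0    1    2    2    2    2
  c   0    1    2    2    3    3
LCS length = dp[5][5] = 3

3


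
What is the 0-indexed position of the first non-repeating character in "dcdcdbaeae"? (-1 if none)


Input: dcdcdbaeae
Character frequencies:
  'a': 2
  'b': 1
  'c': 2
  'd': 3
  'e': 2
Scanning left to right for freq == 1:
  Position 0 ('d'): freq=3, skip
  Position 1 ('c'): freq=2, skip
  Position 2 ('d'): freq=3, skip
  Position 3 ('c'): freq=2, skip
  Position 4 ('d'): freq=3, skip
  Position 5 ('b'): unique! => answer = 5

5


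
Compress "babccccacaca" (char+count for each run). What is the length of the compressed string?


Input: babccccacaca
Runs:
  'b' x 1 => "b1"
  'a' x 1 => "a1"
  'b' x 1 => "b1"
  'c' x 4 => "c4"
  'a' x 1 => "a1"
  'c' x 1 => "c1"
  'a' x 1 => "a1"
  'c' x 1 => "c1"
  'a' x 1 => "a1"
Compressed: "b1a1b1c4a1c1a1c1a1"
Compressed length: 18

18


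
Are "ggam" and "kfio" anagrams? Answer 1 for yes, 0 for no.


Strings: "ggam", "kfio"
Sorted first:  aggm
Sorted second: fiko
Differ at position 0: 'a' vs 'f' => not anagrams

0


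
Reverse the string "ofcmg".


Input: ofcmg
Reading characters right to left:
  Position 4: 'g'
  Position 3: 'm'
  Position 2: 'c'
  Position 1: 'f'
  Position 0: 'o'
Reversed: gmcfo

gmcfo


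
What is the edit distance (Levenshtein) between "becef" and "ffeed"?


Computing edit distance: "becef" -> "ffeed"
DP table:
           f    f    e    e    d
      0    1    2    3    4    5
  b   1    1    2    3    4    5
  e   2    2    2    2    3    4
  c   3    3    3    3    3    4
  e   4    4    4    3    3    4
  f   5    4    4    4    4    4
Edit distance = dp[5][5] = 4

4


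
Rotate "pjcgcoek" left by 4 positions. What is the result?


Input: "pjcgcoek", rotate left by 4
First 4 characters: "pjcg"
Remaining characters: "coek"
Concatenate remaining + first: "coek" + "pjcg" = "coekpjcg"

coekpjcg


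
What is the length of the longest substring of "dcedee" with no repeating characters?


Input: "dcedee"
Sliding window (track last position of each char):
  Position 0 ('d'): window [0,0] length 1 -- new best
  Position 1 ('c'): window [0,1] length 2 -- new best
  Position 2 ('e'): window [0,2] length 3 -- new best
  Position 3 ('d'): repeat (last at 0), move window start to 1
  Position 3 ('d'): window [1,3] length 3
  Position 4 ('e'): repeat (last at 2), move window start to 3
  Position 4 ('e'): window [3,4] length 2
  Position 5 ('e'): repeat (last at 4), move window start to 5
  Position 5 ('e'): window [5,5] length 1
Longest substring with no repeats: "dce" with length 3

3


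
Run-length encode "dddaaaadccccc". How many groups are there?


Input: dddaaaadccccc
Scanning for consecutive runs:
  Group 1: 'd' x 3 (positions 0-2)
  Group 2: 'a' x 4 (positions 3-6)
  Group 3: 'd' x 1 (positions 7-7)
  Group 4: 'c' x 5 (positions 8-12)
Total groups: 4

4


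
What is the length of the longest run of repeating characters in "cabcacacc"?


Input: "cabcacacc"
Scanning for longest run:
  Position 1 ('a'): new char, reset run to 1
  Position 2 ('b'): new char, reset run to 1
  Position 3 ('c'): new char, reset run to 1
  Position 4 ('a'): new char, reset run to 1
  Position 5 ('c'): new char, reset run to 1
  Position 6 ('a'): new char, reset run to 1
  Position 7 ('c'): new char, reset run to 1
  Position 8 ('c'): continues run of 'c', length=2
Longest run: 'c' with length 2

2


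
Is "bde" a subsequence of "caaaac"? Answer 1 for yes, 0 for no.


Check if "bde" is a subsequence of "caaaac"
Greedy scan:
  Position 0 ('c'): no match needed
  Position 1 ('a'): no match needed
  Position 2 ('a'): no match needed
  Position 3 ('a'): no match needed
  Position 4 ('a'): no match needed
  Position 5 ('c'): no match needed
Only matched 0/3 characters => not a subsequence

0


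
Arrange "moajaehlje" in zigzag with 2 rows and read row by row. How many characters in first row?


Zigzag "moajaehlje" into 2 rows:
Placing characters:
  'm' => row 0
  'o' => row 1
  'a' => row 0
  'j' => row 1
  'a' => row 0
  'e' => row 1
  'h' => row 0
  'l' => row 1
  'j' => row 0
  'e' => row 1
Rows:
  Row 0: "maahj"
  Row 1: "ojele"
First row length: 5

5


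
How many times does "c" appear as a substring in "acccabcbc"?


Searching for "c" in "acccabcbc"
Scanning each position:
  Position 0: "a" => no
  Position 1: "c" => MATCH
  Position 2: "c" => MATCH
  Position 3: "c" => MATCH
  Position 4: "a" => no
  Position 5: "b" => no
  Position 6: "c" => MATCH
  Position 7: "b" => no
  Position 8: "c" => MATCH
Total occurrences: 5

5


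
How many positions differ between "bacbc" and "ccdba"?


Comparing "bacbc" and "ccdba" position by position:
  Position 0: 'b' vs 'c' => DIFFER
  Position 1: 'a' vs 'c' => DIFFER
  Position 2: 'c' vs 'd' => DIFFER
  Position 3: 'b' vs 'b' => same
  Position 4: 'c' vs 'a' => DIFFER
Positions that differ: 4

4


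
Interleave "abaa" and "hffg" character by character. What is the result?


Interleaving "abaa" and "hffg":
  Position 0: 'a' from first, 'h' from second => "ah"
  Position 1: 'b' from first, 'f' from second => "bf"
  Position 2: 'a' from first, 'f' from second => "af"
  Position 3: 'a' from first, 'g' from second => "ag"
Result: ahbfafag

ahbfafag


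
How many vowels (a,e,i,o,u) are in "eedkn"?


Input: eedkn
Checking each character:
  'e' at position 0: vowel (running total: 1)
  'e' at position 1: vowel (running total: 2)
  'd' at position 2: consonant
  'k' at position 3: consonant
  'n' at position 4: consonant
Total vowels: 2

2


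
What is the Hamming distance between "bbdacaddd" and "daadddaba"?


Comparing "bbdacaddd" and "daadddaba" position by position:
  Position 0: 'b' vs 'd' => differ
  Position 1: 'b' vs 'a' => differ
  Position 2: 'd' vs 'a' => differ
  Position 3: 'a' vs 'd' => differ
  Position 4: 'c' vs 'd' => differ
  Position 5: 'a' vs 'd' => differ
  Position 6: 'd' vs 'a' => differ
  Position 7: 'd' vs 'b' => differ
  Position 8: 'd' vs 'a' => differ
Total differences (Hamming distance): 9

9


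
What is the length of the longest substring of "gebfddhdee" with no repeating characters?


Input: "gebfddhdee"
Sliding window (track last position of each char):
  Position 0 ('g'): window [0,0] length 1 -- new best
  Position 1 ('e'): window [0,1] length 2 -- new best
  Position 2 ('b'): window [0,2] length 3 -- new best
  Position 3 ('f'): window [0,3] length 4 -- new best
  Position 4 ('d'): window [0,4] length 5 -- new best
  Position 5 ('d'): repeat (last at 4), move window start to 5
  Position 5 ('d'): window [5,5] length 1
  Position 6 ('h'): window [5,6] length 2
  Position 7 ('d'): repeat (last at 5), move window start to 6
  Position 7 ('d'): window [6,7] length 2
  Position 8 ('e'): window [6,8] length 3
  Position 9 ('e'): repeat (last at 8), move window start to 9
  Position 9 ('e'): window [9,9] length 1
Longest substring with no repeats: "gebfd" with length 5

5


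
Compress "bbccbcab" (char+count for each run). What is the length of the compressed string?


Input: bbccbcab
Runs:
  'b' x 2 => "b2"
  'c' x 2 => "c2"
  'b' x 1 => "b1"
  'c' x 1 => "c1"
  'a' x 1 => "a1"
  'b' x 1 => "b1"
Compressed: "b2c2b1c1a1b1"
Compressed length: 12

12


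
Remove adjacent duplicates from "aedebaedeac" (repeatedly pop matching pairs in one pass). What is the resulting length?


Input: aedebaedeac
Stack-based adjacent duplicate removal:
  Read 'a': push. Stack: a
  Read 'e': push. Stack: ae
  Read 'd': push. Stack: aed
  Read 'e': push. Stack: aede
  Read 'b': push. Stack: aedeb
  Read 'a': push. Stack: aedeba
  Read 'e': push. Stack: aedebae
  Read 'd': push. Stack: aedebaed
  Read 'e': push. Stack: aedebaede
  Read 'a': push. Stack: aedebaedea
  Read 'c': push. Stack: aedebaedeac
Final stack: "aedebaedeac" (length 11)

11


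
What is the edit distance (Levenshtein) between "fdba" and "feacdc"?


Computing edit distance: "fdba" -> "feacdc"
DP table:
           f    e    a    c    d    c
      0    1    2    3    4    5    6
  f   1    0    1    2    3    4    5
  d   2    1    1    2    3    3    4
  b   3    2    2    2    3    4    4
  a   4    3    3    2    3    4    5
Edit distance = dp[4][6] = 5

5


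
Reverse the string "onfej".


Input: onfej
Reading characters right to left:
  Position 4: 'j'
  Position 3: 'e'
  Position 2: 'f'
  Position 1: 'n'
  Position 0: 'o'
Reversed: jefno

jefno


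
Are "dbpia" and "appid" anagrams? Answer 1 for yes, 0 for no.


Strings: "dbpia", "appid"
Sorted first:  abdip
Sorted second: adipp
Differ at position 1: 'b' vs 'd' => not anagrams

0


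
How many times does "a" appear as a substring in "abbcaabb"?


Searching for "a" in "abbcaabb"
Scanning each position:
  Position 0: "a" => MATCH
  Position 1: "b" => no
  Position 2: "b" => no
  Position 3: "c" => no
  Position 4: "a" => MATCH
  Position 5: "a" => MATCH
  Position 6: "b" => no
  Position 7: "b" => no
Total occurrences: 3

3


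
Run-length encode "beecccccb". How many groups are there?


Input: beecccccb
Scanning for consecutive runs:
  Group 1: 'b' x 1 (positions 0-0)
  Group 2: 'e' x 2 (positions 1-2)
  Group 3: 'c' x 5 (positions 3-7)
  Group 4: 'b' x 1 (positions 8-8)
Total groups: 4

4


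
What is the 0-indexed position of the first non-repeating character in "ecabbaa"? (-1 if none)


Input: ecabbaa
Character frequencies:
  'a': 3
  'b': 2
  'c': 1
  'e': 1
Scanning left to right for freq == 1:
  Position 0 ('e'): unique! => answer = 0

0


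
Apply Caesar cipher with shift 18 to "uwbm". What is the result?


Caesar cipher: shift "uwbm" by 18
  'u' (pos 20) + 18 = pos 12 = 'm'
  'w' (pos 22) + 18 = pos 14 = 'o'
  'b' (pos 1) + 18 = pos 19 = 't'
  'm' (pos 12) + 18 = pos 4 = 'e'
Result: mote

mote


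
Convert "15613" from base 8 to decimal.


Input: "15613" in base 8
Positional expansion:
  Digit '1' (value 1) x 8^4 = 4096
  Digit '5' (value 5) x 8^3 = 2560
  Digit '6' (value 6) x 8^2 = 384
  Digit '1' (value 1) x 8^1 = 8
  Digit '3' (value 3) x 8^0 = 3
Sum = 7051

7051


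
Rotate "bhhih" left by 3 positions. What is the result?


Input: "bhhih", rotate left by 3
First 3 characters: "bhh"
Remaining characters: "ih"
Concatenate remaining + first: "ih" + "bhh" = "ihbhh"

ihbhh


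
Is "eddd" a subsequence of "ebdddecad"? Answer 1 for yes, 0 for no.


Check if "eddd" is a subsequence of "ebdddecad"
Greedy scan:
  Position 0 ('e'): matches sub[0] = 'e'
  Position 1 ('b'): no match needed
  Position 2 ('d'): matches sub[1] = 'd'
  Position 3 ('d'): matches sub[2] = 'd'
  Position 4 ('d'): matches sub[3] = 'd'
  Position 5 ('e'): no match needed
  Position 6 ('c'): no match needed
  Position 7 ('a'): no match needed
  Position 8 ('d'): no match needed
All 4 characters matched => is a subsequence

1


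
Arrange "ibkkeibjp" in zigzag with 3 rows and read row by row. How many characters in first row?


Zigzag "ibkkeibjp" into 3 rows:
Placing characters:
  'i' => row 0
  'b' => row 1
  'k' => row 2
  'k' => row 1
  'e' => row 0
  'i' => row 1
  'b' => row 2
  'j' => row 1
  'p' => row 0
Rows:
  Row 0: "iep"
  Row 1: "bkij"
  Row 2: "kb"
First row length: 3

3


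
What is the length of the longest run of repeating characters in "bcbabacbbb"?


Input: "bcbabacbbb"
Scanning for longest run:
  Position 1 ('c'): new char, reset run to 1
  Position 2 ('b'): new char, reset run to 1
  Position 3 ('a'): new char, reset run to 1
  Position 4 ('b'): new char, reset run to 1
  Position 5 ('a'): new char, reset run to 1
  Position 6 ('c'): new char, reset run to 1
  Position 7 ('b'): new char, reset run to 1
  Position 8 ('b'): continues run of 'b', length=2
  Position 9 ('b'): continues run of 'b', length=3
Longest run: 'b' with length 3

3


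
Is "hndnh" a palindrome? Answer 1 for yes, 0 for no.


Input: hndnh
Reversed: hndnh
  Compare pos 0 ('h') with pos 4 ('h'): match
  Compare pos 1 ('n') with pos 3 ('n'): match
Result: palindrome

1


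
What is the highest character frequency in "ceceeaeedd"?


Input: ceceeaeedd
Character counts:
  'a': 1
  'c': 2
  'd': 2
  'e': 5
Maximum frequency: 5

5


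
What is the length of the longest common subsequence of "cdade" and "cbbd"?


LCS of "cdade" and "cbbd"
DP table:
           c    b    b    d
      0    0    0    0    0
  c   0    1    1    1    1
  d   0    1    1    1    2
  a   0    1    1    1    2
  d   0    1    1    1    2
  e   0    1    1    1    2
LCS length = dp[5][4] = 2

2


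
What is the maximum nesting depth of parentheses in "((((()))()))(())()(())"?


Input: "((((()))()))(())()(())"
Tracking depth:
  Position 0 '(': depth becomes 1
  Position 1 '(': depth becomes 2
  Position 2 '(': depth becomes 3
  Position 3 '(': depth becomes 4
  Position 4 '(': depth becomes 5
  Position 5 ')': depth becomes 4
  Position 6 ')': depth becomes 3
  Position 7 ')': depth becomes 2
  Position 8 '(': depth becomes 3
  Position 9 ')': depth becomes 2
  Position 10 ')': depth becomes 1
  Position 11 ')': depth becomes 0
  Position 12 '(': depth becomes 1
  Position 13 '(': depth becomes 2
  Position 14 ')': depth becomes 1
  Position 15 ')': depth becomes 0
  Position 16 '(': depth becomes 1
  Position 17 ')': depth becomes 0
  Position 18 '(': depth becomes 1
  Position 19 '(': depth becomes 2
  Position 20 ')': depth becomes 1
  Position 21 ')': depth becomes 0
Maximum depth reached: 5

5


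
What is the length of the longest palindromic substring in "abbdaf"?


Input: "abbdaf"
Checking substrings for palindromes:
  [1:3] "bb" (len 2) => palindrome
Longest palindromic substring: "bb" with length 2

2


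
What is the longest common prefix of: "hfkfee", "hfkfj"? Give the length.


Words: hfkfee, hfkfj
  Position 0: all 'h' => match
  Position 1: all 'f' => match
  Position 2: all 'k' => match
  Position 3: all 'f' => match
  Position 4: ('e', 'j') => mismatch, stop
LCP = "hfkf" (length 4)

4


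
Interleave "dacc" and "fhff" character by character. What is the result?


Interleaving "dacc" and "fhff":
  Position 0: 'd' from first, 'f' from second => "df"
  Position 1: 'a' from first, 'h' from second => "ah"
  Position 2: 'c' from first, 'f' from second => "cf"
  Position 3: 'c' from first, 'f' from second => "cf"
Result: dfahcfcf

dfahcfcf


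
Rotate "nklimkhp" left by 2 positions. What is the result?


Input: "nklimkhp", rotate left by 2
First 2 characters: "nk"
Remaining characters: "limkhp"
Concatenate remaining + first: "limkhp" + "nk" = "limkhpnk"

limkhpnk


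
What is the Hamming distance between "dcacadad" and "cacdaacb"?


Comparing "dcacadad" and "cacdaacb" position by position:
  Position 0: 'd' vs 'c' => differ
  Position 1: 'c' vs 'a' => differ
  Position 2: 'a' vs 'c' => differ
  Position 3: 'c' vs 'd' => differ
  Position 4: 'a' vs 'a' => same
  Position 5: 'd' vs 'a' => differ
  Position 6: 'a' vs 'c' => differ
  Position 7: 'd' vs 'b' => differ
Total differences (Hamming distance): 7

7


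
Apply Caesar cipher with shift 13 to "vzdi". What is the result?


Caesar cipher: shift "vzdi" by 13
  'v' (pos 21) + 13 = pos 8 = 'i'
  'z' (pos 25) + 13 = pos 12 = 'm'
  'd' (pos 3) + 13 = pos 16 = 'q'
  'i' (pos 8) + 13 = pos 21 = 'v'
Result: imqv

imqv


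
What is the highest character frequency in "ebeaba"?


Input: ebeaba
Character counts:
  'a': 2
  'b': 2
  'e': 2
Maximum frequency: 2

2


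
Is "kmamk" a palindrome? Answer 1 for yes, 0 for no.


Input: kmamk
Reversed: kmamk
  Compare pos 0 ('k') with pos 4 ('k'): match
  Compare pos 1 ('m') with pos 3 ('m'): match
Result: palindrome

1


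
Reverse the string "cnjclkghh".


Input: cnjclkghh
Reading characters right to left:
  Position 8: 'h'
  Position 7: 'h'
  Position 6: 'g'
  Position 5: 'k'
  Position 4: 'l'
  Position 3: 'c'
  Position 2: 'j'
  Position 1: 'n'
  Position 0: 'c'
Reversed: hhgklcjnc

hhgklcjnc


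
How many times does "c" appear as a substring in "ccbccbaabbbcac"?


Searching for "c" in "ccbccbaabbbcac"
Scanning each position:
  Position 0: "c" => MATCH
  Position 1: "c" => MATCH
  Position 2: "b" => no
  Position 3: "c" => MATCH
  Position 4: "c" => MATCH
  Position 5: "b" => no
  Position 6: "a" => no
  Position 7: "a" => no
  Position 8: "b" => no
  Position 9: "b" => no
  Position 10: "b" => no
  Position 11: "c" => MATCH
  Position 12: "a" => no
  Position 13: "c" => MATCH
Total occurrences: 6

6


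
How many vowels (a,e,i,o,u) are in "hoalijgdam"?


Input: hoalijgdam
Checking each character:
  'h' at position 0: consonant
  'o' at position 1: vowel (running total: 1)
  'a' at position 2: vowel (running total: 2)
  'l' at position 3: consonant
  'i' at position 4: vowel (running total: 3)
  'j' at position 5: consonant
  'g' at position 6: consonant
  'd' at position 7: consonant
  'a' at position 8: vowel (running total: 4)
  'm' at position 9: consonant
Total vowels: 4

4


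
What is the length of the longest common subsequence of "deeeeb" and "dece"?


LCS of "deeeeb" and "dece"
DP table:
           d    e    c    e
      0    0    0    0    0
  d   0    1    1    1    1
  e   0    1    2    2    2
  e   0    1    2    2    3
  e   0    1    2    2    3
  e   0    1    2    2    3
  b   0    1    2    2    3
LCS length = dp[6][4] = 3

3


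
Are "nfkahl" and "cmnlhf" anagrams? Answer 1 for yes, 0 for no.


Strings: "nfkahl", "cmnlhf"
Sorted first:  afhkln
Sorted second: cfhlmn
Differ at position 0: 'a' vs 'c' => not anagrams

0


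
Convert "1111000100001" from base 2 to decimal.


Input: "1111000100001" in base 2
Positional expansion:
  Digit '1' (value 1) x 2^12 = 4096
  Digit '1' (value 1) x 2^11 = 2048
  Digit '1' (value 1) x 2^10 = 1024
  Digit '1' (value 1) x 2^9 = 512
  Digit '0' (value 0) x 2^8 = 0
  Digit '0' (value 0) x 2^7 = 0
  Digit '0' (value 0) x 2^6 = 0
  Digit '1' (value 1) x 2^5 = 32
  Digit '0' (value 0) x 2^4 = 0
  Digit '0' (value 0) x 2^3 = 0
  Digit '0' (value 0) x 2^2 = 0
  Digit '0' (value 0) x 2^1 = 0
  Digit '1' (value 1) x 2^0 = 1
Sum = 7713

7713


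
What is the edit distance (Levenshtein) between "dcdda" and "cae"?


Computing edit distance: "dcdda" -> "cae"
DP table:
           c    a    e
      0    1    2    3
  d   1    1    2    3
  c   2    1    2    3
  d   3    2    2    3
  d   4    3    3    3
  a   5    4    3    4
Edit distance = dp[5][3] = 4

4


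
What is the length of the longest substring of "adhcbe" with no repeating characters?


Input: "adhcbe"
Sliding window (track last position of each char):
  Position 0 ('a'): window [0,0] length 1 -- new best
  Position 1 ('d'): window [0,1] length 2 -- new best
  Position 2 ('h'): window [0,2] length 3 -- new best
  Position 3 ('c'): window [0,3] length 4 -- new best
  Position 4 ('b'): window [0,4] length 5 -- new best
  Position 5 ('e'): window [0,5] length 6 -- new best
Longest substring with no repeats: "adhcbe" with length 6

6


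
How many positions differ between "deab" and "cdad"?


Comparing "deab" and "cdad" position by position:
  Position 0: 'd' vs 'c' => DIFFER
  Position 1: 'e' vs 'd' => DIFFER
  Position 2: 'a' vs 'a' => same
  Position 3: 'b' vs 'd' => DIFFER
Positions that differ: 3

3


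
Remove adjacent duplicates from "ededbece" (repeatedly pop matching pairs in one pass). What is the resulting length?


Input: ededbece
Stack-based adjacent duplicate removal:
  Read 'e': push. Stack: e
  Read 'd': push. Stack: ed
  Read 'e': push. Stack: ede
  Read 'd': push. Stack: eded
  Read 'b': push. Stack: ededb
  Read 'e': push. Stack: ededbe
  Read 'c': push. Stack: ededbec
  Read 'e': push. Stack: ededbece
Final stack: "ededbece" (length 8)

8


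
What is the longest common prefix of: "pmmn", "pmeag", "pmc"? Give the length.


Words: pmmn, pmeag, pmc
  Position 0: all 'p' => match
  Position 1: all 'm' => match
  Position 2: ('m', 'e', 'c') => mismatch, stop
LCP = "pm" (length 2)

2


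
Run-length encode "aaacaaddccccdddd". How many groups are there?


Input: aaacaaddccccdddd
Scanning for consecutive runs:
  Group 1: 'a' x 3 (positions 0-2)
  Group 2: 'c' x 1 (positions 3-3)
  Group 3: 'a' x 2 (positions 4-5)
  Group 4: 'd' x 2 (positions 6-7)
  Group 5: 'c' x 4 (positions 8-11)
  Group 6: 'd' x 4 (positions 12-15)
Total groups: 6

6


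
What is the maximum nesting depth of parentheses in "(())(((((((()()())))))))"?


Input: "(())(((((((()()())))))))"
Tracking depth:
  Position 0 '(': depth becomes 1
  Position 1 '(': depth becomes 2
  Position 2 ')': depth becomes 1
  Position 3 ')': depth becomes 0
  Position 4 '(': depth becomes 1
  Position 5 '(': depth becomes 2
  Position 6 '(': depth becomes 3
  Position 7 '(': depth becomes 4
  Position 8 '(': depth becomes 5
  Position 9 '(': depth becomes 6
  Position 10 '(': depth becomes 7
  Position 11 '(': depth becomes 8
  Position 12 ')': depth becomes 7
  Position 13 '(': depth becomes 8
  Position 14 ')': depth becomes 7
  Position 15 '(': depth becomes 8
  Position 16 ')': depth becomes 7
  Position 17 ')': depth becomes 6
  Position 18 ')': depth becomes 5
  Position 19 ')': depth becomes 4
  Position 20 ')': depth becomes 3
  Position 21 ')': depth becomes 2
  Position 22 ')': depth becomes 1
  Position 23 ')': depth becomes 0
Maximum depth reached: 8

8


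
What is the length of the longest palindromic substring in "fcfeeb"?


Input: "fcfeeb"
Checking substrings for palindromes:
  [0:3] "fcf" (len 3) => palindrome
  [3:5] "ee" (len 2) => palindrome
Longest palindromic substring: "fcf" with length 3

3


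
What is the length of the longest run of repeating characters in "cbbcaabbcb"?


Input: "cbbcaabbcb"
Scanning for longest run:
  Position 1 ('b'): new char, reset run to 1
  Position 2 ('b'): continues run of 'b', length=2
  Position 3 ('c'): new char, reset run to 1
  Position 4 ('a'): new char, reset run to 1
  Position 5 ('a'): continues run of 'a', length=2
  Position 6 ('b'): new char, reset run to 1
  Position 7 ('b'): continues run of 'b', length=2
  Position 8 ('c'): new char, reset run to 1
  Position 9 ('b'): new char, reset run to 1
Longest run: 'b' with length 2

2


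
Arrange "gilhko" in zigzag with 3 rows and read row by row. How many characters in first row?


Zigzag "gilhko" into 3 rows:
Placing characters:
  'g' => row 0
  'i' => row 1
  'l' => row 2
  'h' => row 1
  'k' => row 0
  'o' => row 1
Rows:
  Row 0: "gk"
  Row 1: "iho"
  Row 2: "l"
First row length: 2

2


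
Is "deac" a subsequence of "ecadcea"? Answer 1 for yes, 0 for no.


Check if "deac" is a subsequence of "ecadcea"
Greedy scan:
  Position 0 ('e'): no match needed
  Position 1 ('c'): no match needed
  Position 2 ('a'): no match needed
  Position 3 ('d'): matches sub[0] = 'd'
  Position 4 ('c'): no match needed
  Position 5 ('e'): matches sub[1] = 'e'
  Position 6 ('a'): matches sub[2] = 'a'
Only matched 3/4 characters => not a subsequence

0


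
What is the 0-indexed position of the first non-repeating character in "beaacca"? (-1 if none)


Input: beaacca
Character frequencies:
  'a': 3
  'b': 1
  'c': 2
  'e': 1
Scanning left to right for freq == 1:
  Position 0 ('b'): unique! => answer = 0

0


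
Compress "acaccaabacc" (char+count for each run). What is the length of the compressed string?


Input: acaccaabacc
Runs:
  'a' x 1 => "a1"
  'c' x 1 => "c1"
  'a' x 1 => "a1"
  'c' x 2 => "c2"
  'a' x 2 => "a2"
  'b' x 1 => "b1"
  'a' x 1 => "a1"
  'c' x 2 => "c2"
Compressed: "a1c1a1c2a2b1a1c2"
Compressed length: 16

16


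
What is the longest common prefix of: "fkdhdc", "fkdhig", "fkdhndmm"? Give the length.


Words: fkdhdc, fkdhig, fkdhndmm
  Position 0: all 'f' => match
  Position 1: all 'k' => match
  Position 2: all 'd' => match
  Position 3: all 'h' => match
  Position 4: ('d', 'i', 'n') => mismatch, stop
LCP = "fkdh" (length 4)

4


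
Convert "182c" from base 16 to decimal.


Input: "182c" in base 16
Positional expansion:
  Digit '1' (value 1) x 16^3 = 4096
  Digit '8' (value 8) x 16^2 = 2048
  Digit '2' (value 2) x 16^1 = 32
  Digit 'c' (value 12) x 16^0 = 12
Sum = 6188

6188


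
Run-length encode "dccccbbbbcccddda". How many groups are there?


Input: dccccbbbbcccddda
Scanning for consecutive runs:
  Group 1: 'd' x 1 (positions 0-0)
  Group 2: 'c' x 4 (positions 1-4)
  Group 3: 'b' x 4 (positions 5-8)
  Group 4: 'c' x 3 (positions 9-11)
  Group 5: 'd' x 3 (positions 12-14)
  Group 6: 'a' x 1 (positions 15-15)
Total groups: 6

6
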